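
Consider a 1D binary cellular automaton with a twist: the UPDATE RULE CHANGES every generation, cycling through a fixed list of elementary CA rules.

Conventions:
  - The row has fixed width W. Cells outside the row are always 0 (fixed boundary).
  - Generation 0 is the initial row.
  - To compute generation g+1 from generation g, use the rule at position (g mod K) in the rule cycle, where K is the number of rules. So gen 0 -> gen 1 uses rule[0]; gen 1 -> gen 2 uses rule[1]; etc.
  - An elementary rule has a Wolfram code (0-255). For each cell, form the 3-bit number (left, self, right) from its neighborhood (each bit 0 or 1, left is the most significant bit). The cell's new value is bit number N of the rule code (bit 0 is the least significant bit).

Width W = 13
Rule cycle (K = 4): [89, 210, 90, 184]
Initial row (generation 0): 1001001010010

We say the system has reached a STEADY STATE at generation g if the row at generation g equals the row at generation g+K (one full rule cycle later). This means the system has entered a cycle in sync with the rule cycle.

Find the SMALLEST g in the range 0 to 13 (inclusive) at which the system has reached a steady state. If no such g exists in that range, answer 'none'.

Gen 0: 1001001010010
Gen 1 (rule 89): 0100100001001
Gen 2 (rule 210): 1011010010110
Gen 3 (rule 90): 0011001100111
Gen 4 (rule 184): 0010101010110
Gen 5 (rule 89): 1000000000111
Gen 6 (rule 210): 0100000001011
Gen 7 (rule 90): 1010000010011
Gen 8 (rule 184): 0101000001010
Gen 9 (rule 89): 0000111100001
Gen 10 (rule 210): 0001011110010
Gen 11 (rule 90): 0010010011101
Gen 12 (rule 184): 0001001011010
Gen 13 (rule 89): 1100100011001
Gen 14 (rule 210): 0111010101110
Gen 15 (rule 90): 1101000001011
Gen 16 (rule 184): 1010100000110
Gen 17 (rule 89): 0000011110111

Answer: none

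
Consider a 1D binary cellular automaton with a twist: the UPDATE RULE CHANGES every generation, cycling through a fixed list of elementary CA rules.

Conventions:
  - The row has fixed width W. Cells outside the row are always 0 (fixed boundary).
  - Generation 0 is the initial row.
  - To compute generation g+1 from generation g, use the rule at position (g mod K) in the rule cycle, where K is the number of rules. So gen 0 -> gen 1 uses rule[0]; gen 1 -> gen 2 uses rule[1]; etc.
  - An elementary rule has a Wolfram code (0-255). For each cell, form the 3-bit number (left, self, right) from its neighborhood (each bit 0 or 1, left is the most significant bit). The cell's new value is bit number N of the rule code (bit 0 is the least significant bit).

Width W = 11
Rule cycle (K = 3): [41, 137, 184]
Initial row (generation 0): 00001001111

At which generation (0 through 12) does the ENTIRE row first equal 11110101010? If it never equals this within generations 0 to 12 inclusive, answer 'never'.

Answer: never

Derivation:
Gen 0: 00001001111
Gen 1 (rule 41): 11100001000
Gen 2 (rule 137): 11001100011
Gen 3 (rule 184): 10101010010
Gen 4 (rule 41): 01010100000
Gen 5 (rule 137): 00000001111
Gen 6 (rule 184): 00000001110
Gen 7 (rule 41): 11111101000
Gen 8 (rule 137): 11111000011
Gen 9 (rule 184): 11110100010
Gen 10 (rule 41): 10001001000
Gen 11 (rule 137): 00100000011
Gen 12 (rule 184): 00010000010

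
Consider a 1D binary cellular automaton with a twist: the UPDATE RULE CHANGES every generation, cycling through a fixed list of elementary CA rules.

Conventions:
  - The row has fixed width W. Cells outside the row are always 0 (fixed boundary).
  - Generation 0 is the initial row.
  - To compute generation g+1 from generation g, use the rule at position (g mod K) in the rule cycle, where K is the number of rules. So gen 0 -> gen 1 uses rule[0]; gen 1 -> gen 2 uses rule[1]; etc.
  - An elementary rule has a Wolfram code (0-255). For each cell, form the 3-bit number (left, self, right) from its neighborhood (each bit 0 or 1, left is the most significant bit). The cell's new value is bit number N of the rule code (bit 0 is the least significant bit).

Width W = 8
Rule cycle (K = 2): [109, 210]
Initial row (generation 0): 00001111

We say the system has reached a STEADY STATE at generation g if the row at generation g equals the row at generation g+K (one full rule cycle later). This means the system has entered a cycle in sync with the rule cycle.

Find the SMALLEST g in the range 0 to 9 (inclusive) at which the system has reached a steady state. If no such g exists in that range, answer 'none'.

Gen 0: 00001111
Gen 1 (rule 109): 11101001
Gen 2 (rule 210): 01100110
Gen 3 (rule 109): 01100110
Gen 4 (rule 210): 10111011
Gen 5 (rule 109): 11101111
Gen 6 (rule 210): 01100111
Gen 7 (rule 109): 01100101
Gen 8 (rule 210): 10111000
Gen 9 (rule 109): 11101011
Gen 10 (rule 210): 01100001
Gen 11 (rule 109): 01101101

Answer: none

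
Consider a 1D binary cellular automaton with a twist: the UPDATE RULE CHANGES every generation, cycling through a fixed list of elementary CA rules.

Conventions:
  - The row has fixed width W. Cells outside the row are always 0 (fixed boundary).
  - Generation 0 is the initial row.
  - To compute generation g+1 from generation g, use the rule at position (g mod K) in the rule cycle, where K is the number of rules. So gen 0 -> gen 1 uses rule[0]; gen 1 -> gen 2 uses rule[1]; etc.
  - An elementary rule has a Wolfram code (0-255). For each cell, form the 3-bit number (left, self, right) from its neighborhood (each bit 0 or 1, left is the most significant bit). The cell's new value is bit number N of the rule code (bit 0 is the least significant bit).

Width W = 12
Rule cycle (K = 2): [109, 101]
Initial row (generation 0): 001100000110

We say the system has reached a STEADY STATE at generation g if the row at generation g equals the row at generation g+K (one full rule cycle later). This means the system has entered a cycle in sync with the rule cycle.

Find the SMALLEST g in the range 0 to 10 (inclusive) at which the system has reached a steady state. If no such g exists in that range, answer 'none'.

Gen 0: 001100000110
Gen 1 (rule 109): 101101110110
Gen 2 (rule 101): 110110011010
Gen 3 (rule 109): 111110011110
Gen 4 (rule 101): 000010000010
Gen 5 (rule 109): 111010111010
Gen 6 (rule 101): 001111001110
Gen 7 (rule 109): 101001001010
Gen 8 (rule 101): 111001001110
Gen 9 (rule 109): 101001001010
Gen 10 (rule 101): 111001001110
Gen 11 (rule 109): 101001001010
Gen 12 (rule 101): 111001001110

Answer: 7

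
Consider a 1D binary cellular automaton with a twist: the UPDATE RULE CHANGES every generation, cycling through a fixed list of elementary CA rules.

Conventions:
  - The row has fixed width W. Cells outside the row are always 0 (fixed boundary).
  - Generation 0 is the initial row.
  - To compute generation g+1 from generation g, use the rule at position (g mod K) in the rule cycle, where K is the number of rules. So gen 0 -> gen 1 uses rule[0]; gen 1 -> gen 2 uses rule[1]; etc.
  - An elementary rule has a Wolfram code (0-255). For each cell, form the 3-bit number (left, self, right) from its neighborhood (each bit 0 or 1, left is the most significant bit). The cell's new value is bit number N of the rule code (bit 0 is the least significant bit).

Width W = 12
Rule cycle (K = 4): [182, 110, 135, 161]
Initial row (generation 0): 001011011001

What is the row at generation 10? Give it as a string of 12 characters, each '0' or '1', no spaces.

Gen 0: 001011011001
Gen 1 (rule 182): 011100100111
Gen 2 (rule 110): 110101101101
Gen 3 (rule 135): 000100000001
Gen 4 (rule 161): 110001111100
Gen 5 (rule 182): 001010111010
Gen 6 (rule 110): 011111101110
Gen 7 (rule 135): 101111000100
Gen 8 (rule 161): 010110010001
Gen 9 (rule 182): 111001111011
Gen 10 (rule 110): 101011001111

Answer: 101011001111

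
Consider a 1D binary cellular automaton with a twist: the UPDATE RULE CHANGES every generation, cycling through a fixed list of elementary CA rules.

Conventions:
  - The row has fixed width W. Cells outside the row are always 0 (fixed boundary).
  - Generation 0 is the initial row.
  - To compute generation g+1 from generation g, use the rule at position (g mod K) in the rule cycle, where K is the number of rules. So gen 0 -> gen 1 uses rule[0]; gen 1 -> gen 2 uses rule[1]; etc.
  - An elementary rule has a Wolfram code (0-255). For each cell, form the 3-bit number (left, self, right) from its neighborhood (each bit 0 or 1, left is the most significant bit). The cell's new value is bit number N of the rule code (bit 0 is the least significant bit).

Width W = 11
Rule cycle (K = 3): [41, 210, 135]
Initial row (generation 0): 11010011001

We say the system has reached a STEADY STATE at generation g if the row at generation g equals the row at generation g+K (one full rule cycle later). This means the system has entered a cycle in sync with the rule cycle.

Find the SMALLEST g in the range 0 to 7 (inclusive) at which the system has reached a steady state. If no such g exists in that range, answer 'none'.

Gen 0: 11010011001
Gen 1 (rule 41): 10100010000
Gen 2 (rule 210): 00010101000
Gen 3 (rule 135): 11110101011
Gen 4 (rule 41): 10001010110
Gen 5 (rule 210): 01010000011
Gen 6 (rule 135): 11010111100
Gen 7 (rule 41): 10101100001
Gen 8 (rule 210): 00000110010
Gen 9 (rule 135): 11111000110
Gen 10 (rule 41): 10000010100

Answer: none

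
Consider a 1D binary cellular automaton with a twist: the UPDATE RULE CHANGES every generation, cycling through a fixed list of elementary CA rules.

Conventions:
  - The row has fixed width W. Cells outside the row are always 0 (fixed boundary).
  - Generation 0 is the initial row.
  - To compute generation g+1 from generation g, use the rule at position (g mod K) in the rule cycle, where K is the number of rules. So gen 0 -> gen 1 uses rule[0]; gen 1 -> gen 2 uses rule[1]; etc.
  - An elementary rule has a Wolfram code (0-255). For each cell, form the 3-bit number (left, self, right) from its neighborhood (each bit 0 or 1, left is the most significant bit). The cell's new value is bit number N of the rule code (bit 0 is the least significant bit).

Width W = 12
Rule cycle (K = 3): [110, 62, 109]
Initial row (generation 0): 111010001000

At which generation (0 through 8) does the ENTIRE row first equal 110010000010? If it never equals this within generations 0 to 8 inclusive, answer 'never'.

Gen 0: 111010001000
Gen 1 (rule 110): 101110011000
Gen 2 (rule 62): 111001110100
Gen 3 (rule 109): 101001011101
Gen 4 (rule 110): 111011110111
Gen 5 (rule 62): 100110001100
Gen 6 (rule 109): 100110101101
Gen 7 (rule 110): 101111111111
Gen 8 (rule 62): 111000000000

Answer: never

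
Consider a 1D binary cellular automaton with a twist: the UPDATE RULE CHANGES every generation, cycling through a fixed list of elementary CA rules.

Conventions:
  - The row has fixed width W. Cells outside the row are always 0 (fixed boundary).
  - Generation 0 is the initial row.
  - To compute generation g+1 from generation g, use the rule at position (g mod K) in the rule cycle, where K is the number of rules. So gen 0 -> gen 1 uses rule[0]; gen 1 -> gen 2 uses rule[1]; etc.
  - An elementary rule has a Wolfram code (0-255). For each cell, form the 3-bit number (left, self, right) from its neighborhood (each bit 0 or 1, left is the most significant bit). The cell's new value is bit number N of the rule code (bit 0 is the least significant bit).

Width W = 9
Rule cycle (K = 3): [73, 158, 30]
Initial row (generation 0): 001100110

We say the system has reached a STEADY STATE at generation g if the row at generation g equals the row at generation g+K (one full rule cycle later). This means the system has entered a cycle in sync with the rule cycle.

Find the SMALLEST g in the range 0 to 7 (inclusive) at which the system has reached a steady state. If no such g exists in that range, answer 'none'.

Gen 0: 001100110
Gen 1 (rule 73): 101100110
Gen 2 (rule 158): 101011101
Gen 3 (rule 30): 101010001
Gen 4 (rule 73): 000000100
Gen 5 (rule 158): 000001110
Gen 6 (rule 30): 000011001
Gen 7 (rule 73): 111011000
Gen 8 (rule 158): 110010100
Gen 9 (rule 30): 101110110
Gen 10 (rule 73): 001010110

Answer: none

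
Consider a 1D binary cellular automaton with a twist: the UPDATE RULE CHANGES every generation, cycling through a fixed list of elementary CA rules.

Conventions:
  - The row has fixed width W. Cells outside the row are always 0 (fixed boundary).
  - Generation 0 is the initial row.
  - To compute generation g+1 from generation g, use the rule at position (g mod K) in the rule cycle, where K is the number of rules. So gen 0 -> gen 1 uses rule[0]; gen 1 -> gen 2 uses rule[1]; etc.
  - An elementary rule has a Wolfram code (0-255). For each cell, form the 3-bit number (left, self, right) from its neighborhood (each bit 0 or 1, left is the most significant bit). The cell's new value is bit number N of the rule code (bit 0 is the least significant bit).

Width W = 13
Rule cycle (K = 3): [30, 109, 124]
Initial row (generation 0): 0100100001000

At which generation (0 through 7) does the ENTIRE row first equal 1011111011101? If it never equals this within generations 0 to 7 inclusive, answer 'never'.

Answer: never

Derivation:
Gen 0: 0100100001000
Gen 1 (rule 30): 1111110011100
Gen 2 (rule 109): 1000010010101
Gen 3 (rule 124): 1100011011111
Gen 4 (rule 30): 1010110010000
Gen 5 (rule 109): 1111110010111
Gen 6 (rule 124): 1000011011101
Gen 7 (rule 30): 1100110010001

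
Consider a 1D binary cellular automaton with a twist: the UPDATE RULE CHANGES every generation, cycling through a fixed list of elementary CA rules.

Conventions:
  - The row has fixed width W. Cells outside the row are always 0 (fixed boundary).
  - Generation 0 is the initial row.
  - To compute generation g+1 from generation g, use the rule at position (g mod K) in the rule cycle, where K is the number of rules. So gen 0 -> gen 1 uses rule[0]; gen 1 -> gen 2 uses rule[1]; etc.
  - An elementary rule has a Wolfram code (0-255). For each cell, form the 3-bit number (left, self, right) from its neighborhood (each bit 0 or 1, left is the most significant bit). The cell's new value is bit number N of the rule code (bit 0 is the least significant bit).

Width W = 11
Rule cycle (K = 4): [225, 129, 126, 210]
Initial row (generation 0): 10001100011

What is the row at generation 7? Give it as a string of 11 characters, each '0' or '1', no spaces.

Gen 0: 10001100011
Gen 1 (rule 225): 00100101001
Gen 2 (rule 129): 10000000000
Gen 3 (rule 126): 11000000000
Gen 4 (rule 210): 01100000000
Gen 5 (rule 225): 00101111111
Gen 6 (rule 129): 10000111110
Gen 7 (rule 126): 11001100011

Answer: 11001100011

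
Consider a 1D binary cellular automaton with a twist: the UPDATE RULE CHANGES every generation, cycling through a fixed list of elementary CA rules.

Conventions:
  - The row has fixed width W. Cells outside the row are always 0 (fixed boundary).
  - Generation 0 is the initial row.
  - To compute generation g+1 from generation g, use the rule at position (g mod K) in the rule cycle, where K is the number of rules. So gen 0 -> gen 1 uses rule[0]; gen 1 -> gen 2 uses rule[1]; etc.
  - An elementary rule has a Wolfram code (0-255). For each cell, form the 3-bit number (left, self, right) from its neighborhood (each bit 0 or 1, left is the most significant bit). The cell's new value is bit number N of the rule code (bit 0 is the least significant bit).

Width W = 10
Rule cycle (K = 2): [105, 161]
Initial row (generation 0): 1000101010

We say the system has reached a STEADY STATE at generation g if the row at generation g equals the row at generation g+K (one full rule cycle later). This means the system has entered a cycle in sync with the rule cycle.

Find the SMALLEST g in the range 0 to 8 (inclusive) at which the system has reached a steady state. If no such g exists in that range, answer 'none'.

Gen 0: 1000101010
Gen 1 (rule 105): 0010010100
Gen 2 (rule 161): 1000001001
Gen 3 (rule 105): 0011100000
Gen 4 (rule 161): 1001001111
Gen 5 (rule 105): 0000001001
Gen 6 (rule 161): 1111100000
Gen 7 (rule 105): 1000101111
Gen 8 (rule 161): 0010010110
Gen 9 (rule 105): 1000001110
Gen 10 (rule 161): 0011100100

Answer: none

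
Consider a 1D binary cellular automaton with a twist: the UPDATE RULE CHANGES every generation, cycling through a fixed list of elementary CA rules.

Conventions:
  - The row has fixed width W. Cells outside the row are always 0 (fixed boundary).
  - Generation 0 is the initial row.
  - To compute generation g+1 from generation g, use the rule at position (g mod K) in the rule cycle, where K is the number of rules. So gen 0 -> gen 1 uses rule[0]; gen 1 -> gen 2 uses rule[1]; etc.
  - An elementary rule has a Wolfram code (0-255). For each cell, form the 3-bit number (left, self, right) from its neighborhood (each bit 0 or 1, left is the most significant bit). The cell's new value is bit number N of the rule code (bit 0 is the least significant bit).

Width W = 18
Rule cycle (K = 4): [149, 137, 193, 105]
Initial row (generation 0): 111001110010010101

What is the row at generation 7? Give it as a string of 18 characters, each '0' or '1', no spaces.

Gen 0: 111001110010010101
Gen 1 (rule 149): 010100101011010101
Gen 2 (rule 137): 000000000010000000
Gen 3 (rule 193): 111111111000111111
Gen 4 (rule 105): 100000001010100001
Gen 5 (rule 149): 111111101010111101
Gen 6 (rule 137): 111111000000111000
Gen 7 (rule 193): 011111011110011011

Answer: 011111011110011011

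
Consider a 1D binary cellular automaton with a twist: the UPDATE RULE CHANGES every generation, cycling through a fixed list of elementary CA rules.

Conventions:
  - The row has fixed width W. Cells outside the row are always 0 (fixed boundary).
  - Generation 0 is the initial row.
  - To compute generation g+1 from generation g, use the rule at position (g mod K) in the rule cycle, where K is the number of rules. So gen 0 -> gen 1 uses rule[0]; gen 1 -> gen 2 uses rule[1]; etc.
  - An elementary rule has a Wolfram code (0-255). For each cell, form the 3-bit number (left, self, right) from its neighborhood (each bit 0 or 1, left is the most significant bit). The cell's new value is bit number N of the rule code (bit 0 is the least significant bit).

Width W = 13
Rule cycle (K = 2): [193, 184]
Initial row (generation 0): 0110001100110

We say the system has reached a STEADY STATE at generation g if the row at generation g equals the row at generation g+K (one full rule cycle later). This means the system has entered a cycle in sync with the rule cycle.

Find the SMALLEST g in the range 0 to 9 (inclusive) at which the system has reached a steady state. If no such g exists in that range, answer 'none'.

Answer: none

Derivation:
Gen 0: 0110001100110
Gen 1 (rule 193): 0010100100010
Gen 2 (rule 184): 0001010010001
Gen 3 (rule 193): 1100000000100
Gen 4 (rule 184): 1010000000010
Gen 5 (rule 193): 0000111111000
Gen 6 (rule 184): 0000111110100
Gen 7 (rule 193): 1110011110001
Gen 8 (rule 184): 1101011101000
Gen 9 (rule 193): 0100001100011
Gen 10 (rule 184): 0010001010010
Gen 11 (rule 193): 1000100000000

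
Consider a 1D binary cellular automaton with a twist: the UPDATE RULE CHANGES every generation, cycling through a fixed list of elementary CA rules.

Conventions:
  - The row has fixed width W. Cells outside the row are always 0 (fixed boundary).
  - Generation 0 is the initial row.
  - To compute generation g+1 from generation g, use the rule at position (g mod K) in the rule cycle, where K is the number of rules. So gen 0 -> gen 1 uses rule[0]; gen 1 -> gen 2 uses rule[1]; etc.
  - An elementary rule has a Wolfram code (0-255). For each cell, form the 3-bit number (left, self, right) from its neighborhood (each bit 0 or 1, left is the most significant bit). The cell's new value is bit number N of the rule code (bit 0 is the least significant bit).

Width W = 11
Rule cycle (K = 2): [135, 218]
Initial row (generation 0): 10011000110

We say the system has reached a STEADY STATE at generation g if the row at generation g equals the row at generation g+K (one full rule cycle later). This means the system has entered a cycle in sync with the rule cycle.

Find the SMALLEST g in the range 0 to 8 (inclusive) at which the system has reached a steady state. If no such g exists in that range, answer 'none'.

Gen 0: 10011000110
Gen 1 (rule 135): 10100011000
Gen 2 (rule 218): 00010111100
Gen 3 (rule 135): 11110011001
Gen 4 (rule 218): 11111111110
Gen 5 (rule 135): 01111111100
Gen 6 (rule 218): 11111111110
Gen 7 (rule 135): 01111111100
Gen 8 (rule 218): 11111111110
Gen 9 (rule 135): 01111111100
Gen 10 (rule 218): 11111111110

Answer: 4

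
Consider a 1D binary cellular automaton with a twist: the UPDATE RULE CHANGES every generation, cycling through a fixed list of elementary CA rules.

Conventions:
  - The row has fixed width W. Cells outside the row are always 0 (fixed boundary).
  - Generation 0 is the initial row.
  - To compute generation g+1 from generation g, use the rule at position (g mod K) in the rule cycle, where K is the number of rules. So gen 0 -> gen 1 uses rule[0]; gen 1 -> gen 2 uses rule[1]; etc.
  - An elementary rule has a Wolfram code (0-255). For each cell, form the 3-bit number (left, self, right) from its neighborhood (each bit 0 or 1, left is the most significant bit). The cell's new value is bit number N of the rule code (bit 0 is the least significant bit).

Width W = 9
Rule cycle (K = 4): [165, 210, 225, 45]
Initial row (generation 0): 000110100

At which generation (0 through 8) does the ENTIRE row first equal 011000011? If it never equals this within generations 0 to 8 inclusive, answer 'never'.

Answer: never

Derivation:
Gen 0: 000110100
Gen 1 (rule 165): 110001101
Gen 2 (rule 210): 011010100
Gen 3 (rule 225): 001101001
Gen 4 (rule 45): 101011001
Gen 5 (rule 165): 111100001
Gen 6 (rule 210): 011110010
Gen 7 (rule 225): 001110000
Gen 8 (rule 45): 101000111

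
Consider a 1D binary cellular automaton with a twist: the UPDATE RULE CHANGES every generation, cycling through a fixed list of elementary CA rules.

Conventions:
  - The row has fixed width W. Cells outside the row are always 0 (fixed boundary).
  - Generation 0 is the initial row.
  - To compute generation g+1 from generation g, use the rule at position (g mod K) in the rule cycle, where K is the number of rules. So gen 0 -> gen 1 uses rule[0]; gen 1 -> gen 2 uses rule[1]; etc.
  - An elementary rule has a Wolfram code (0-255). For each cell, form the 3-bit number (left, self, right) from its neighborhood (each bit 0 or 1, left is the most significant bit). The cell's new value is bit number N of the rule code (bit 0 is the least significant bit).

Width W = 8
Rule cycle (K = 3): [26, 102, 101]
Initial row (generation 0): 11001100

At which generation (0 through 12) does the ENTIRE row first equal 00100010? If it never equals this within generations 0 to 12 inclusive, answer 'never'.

Gen 0: 11001100
Gen 1 (rule 26): 10111010
Gen 2 (rule 102): 11001110
Gen 3 (rule 101): 01000010
Gen 4 (rule 26): 10100101
Gen 5 (rule 102): 11101111
Gen 6 (rule 101): 00110001
Gen 7 (rule 26): 01101010
Gen 8 (rule 102): 10111110
Gen 9 (rule 101): 11000010
Gen 10 (rule 26): 10100101
Gen 11 (rule 102): 11101111
Gen 12 (rule 101): 00110001

Answer: never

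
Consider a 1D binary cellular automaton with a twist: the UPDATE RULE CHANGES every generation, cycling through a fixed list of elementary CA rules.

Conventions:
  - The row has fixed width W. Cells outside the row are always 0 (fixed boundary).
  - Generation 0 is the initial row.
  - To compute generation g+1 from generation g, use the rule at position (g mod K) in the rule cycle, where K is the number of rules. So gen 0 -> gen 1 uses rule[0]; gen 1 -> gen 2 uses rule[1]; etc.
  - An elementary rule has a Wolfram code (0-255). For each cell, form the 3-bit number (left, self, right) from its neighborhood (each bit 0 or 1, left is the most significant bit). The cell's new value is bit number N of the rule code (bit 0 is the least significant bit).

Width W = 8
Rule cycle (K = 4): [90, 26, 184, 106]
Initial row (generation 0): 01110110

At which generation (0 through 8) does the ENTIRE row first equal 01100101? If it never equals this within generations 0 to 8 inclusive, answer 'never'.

Answer: never

Derivation:
Gen 0: 01110110
Gen 1 (rule 90): 11010111
Gen 2 (rule 26): 10000100
Gen 3 (rule 184): 01000010
Gen 4 (rule 106): 10000100
Gen 5 (rule 90): 01001010
Gen 6 (rule 26): 10110001
Gen 7 (rule 184): 01101000
Gen 8 (rule 106): 11110000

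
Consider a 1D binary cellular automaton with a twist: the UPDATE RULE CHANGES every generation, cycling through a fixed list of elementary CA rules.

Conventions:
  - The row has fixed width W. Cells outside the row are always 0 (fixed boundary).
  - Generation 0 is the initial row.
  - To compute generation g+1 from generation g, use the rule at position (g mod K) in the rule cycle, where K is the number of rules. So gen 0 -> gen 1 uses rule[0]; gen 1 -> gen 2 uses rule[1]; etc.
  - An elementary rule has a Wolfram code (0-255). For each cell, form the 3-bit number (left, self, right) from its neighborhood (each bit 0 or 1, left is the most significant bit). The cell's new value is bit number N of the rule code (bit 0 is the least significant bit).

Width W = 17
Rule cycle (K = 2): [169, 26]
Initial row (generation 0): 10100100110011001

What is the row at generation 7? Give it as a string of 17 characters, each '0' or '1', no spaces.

Answer: 10010011100100100

Derivation:
Gen 0: 10100100110011001
Gen 1 (rule 169): 01000000100010000
Gen 2 (rule 26): 10100001010101000
Gen 3 (rule 169): 01001100101010011
Gen 4 (rule 26): 10111011000001110
Gen 5 (rule 169): 01110110011101100
Gen 6 (rule 26): 11000101110001010
Gen 7 (rule 169): 10010011100100100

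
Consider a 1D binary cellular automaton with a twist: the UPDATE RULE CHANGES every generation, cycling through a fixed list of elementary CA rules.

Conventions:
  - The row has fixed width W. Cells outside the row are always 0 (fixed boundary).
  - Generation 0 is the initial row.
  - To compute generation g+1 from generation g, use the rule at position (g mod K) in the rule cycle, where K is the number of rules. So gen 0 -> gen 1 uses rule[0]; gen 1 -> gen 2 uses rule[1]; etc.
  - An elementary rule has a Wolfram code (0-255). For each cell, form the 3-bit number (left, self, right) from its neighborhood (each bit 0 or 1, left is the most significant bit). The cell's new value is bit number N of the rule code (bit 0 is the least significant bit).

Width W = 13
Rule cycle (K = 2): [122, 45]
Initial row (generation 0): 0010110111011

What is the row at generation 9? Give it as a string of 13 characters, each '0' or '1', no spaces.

Answer: 1000110101111

Derivation:
Gen 0: 0010110111011
Gen 1 (rule 122): 0101111101111
Gen 2 (rule 45): 0111000011000
Gen 3 (rule 122): 1101100111100
Gen 4 (rule 45): 1011000100001
Gen 5 (rule 122): 0111101010010
Gen 6 (rule 45): 0100011110010
Gen 7 (rule 122): 1010110011101
Gen 8 (rule 45): 1111100010011
Gen 9 (rule 122): 1000110101111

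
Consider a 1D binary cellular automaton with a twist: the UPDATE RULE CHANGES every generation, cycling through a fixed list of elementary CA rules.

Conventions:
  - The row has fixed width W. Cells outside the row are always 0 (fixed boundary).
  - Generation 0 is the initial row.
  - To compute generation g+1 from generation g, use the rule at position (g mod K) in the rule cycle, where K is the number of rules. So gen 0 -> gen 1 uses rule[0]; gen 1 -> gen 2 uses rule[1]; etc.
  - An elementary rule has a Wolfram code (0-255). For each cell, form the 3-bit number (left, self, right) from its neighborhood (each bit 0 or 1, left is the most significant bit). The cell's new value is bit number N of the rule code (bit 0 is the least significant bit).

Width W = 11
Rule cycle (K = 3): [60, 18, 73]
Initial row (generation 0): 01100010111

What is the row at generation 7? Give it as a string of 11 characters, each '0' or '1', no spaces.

Gen 0: 01100010111
Gen 1 (rule 60): 01010011100
Gen 2 (rule 18): 10001100010
Gen 3 (rule 73): 00101101000
Gen 4 (rule 60): 00111011100
Gen 5 (rule 18): 01000000010
Gen 6 (rule 73): 00011111000
Gen 7 (rule 60): 00010000100

Answer: 00010000100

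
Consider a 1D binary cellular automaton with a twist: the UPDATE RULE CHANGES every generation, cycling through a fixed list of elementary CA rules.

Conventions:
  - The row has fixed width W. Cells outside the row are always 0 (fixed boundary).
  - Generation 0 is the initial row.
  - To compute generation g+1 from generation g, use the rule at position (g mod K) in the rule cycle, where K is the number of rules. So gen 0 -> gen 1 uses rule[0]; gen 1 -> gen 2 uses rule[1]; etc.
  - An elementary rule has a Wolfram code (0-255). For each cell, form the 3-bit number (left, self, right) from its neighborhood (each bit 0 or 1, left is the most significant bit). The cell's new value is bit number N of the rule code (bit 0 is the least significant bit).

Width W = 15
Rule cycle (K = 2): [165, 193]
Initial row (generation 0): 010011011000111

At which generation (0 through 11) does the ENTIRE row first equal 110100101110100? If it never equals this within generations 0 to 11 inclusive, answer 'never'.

Gen 0: 010011011000111
Gen 1 (rule 165): 010000100010010
Gen 2 (rule 193): 000110001000000
Gen 3 (rule 165): 110000101011111
Gen 4 (rule 193): 010110000001111
Gen 5 (rule 165): 011000111100110
Gen 6 (rule 193): 001010011100010
Gen 7 (rule 165): 101110001001010
Gen 8 (rule 193): 000110100000000
Gen 9 (rule 165): 110001101111111
Gen 10 (rule 193): 010100100111111
Gen 11 (rule 165): 011100100011110

Answer: never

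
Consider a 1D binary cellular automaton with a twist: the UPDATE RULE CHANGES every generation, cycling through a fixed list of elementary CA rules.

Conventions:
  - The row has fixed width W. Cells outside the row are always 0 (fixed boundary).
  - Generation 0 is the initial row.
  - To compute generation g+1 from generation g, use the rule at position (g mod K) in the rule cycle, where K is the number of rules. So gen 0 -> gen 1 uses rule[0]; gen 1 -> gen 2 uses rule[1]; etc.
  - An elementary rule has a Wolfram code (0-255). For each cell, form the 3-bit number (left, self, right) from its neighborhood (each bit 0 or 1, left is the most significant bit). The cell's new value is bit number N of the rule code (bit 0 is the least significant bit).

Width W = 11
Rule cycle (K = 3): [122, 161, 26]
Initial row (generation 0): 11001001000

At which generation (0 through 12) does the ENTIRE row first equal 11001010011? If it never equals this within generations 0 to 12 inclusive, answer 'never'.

Gen 0: 11001001000
Gen 1 (rule 122): 11110110100
Gen 2 (rule 161): 01101001001
Gen 3 (rule 26): 11000110110
Gen 4 (rule 122): 11101111111
Gen 5 (rule 161): 01010111110
Gen 6 (rule 26): 10000100001
Gen 7 (rule 122): 01001010010
Gen 8 (rule 161): 00000100000
Gen 9 (rule 26): 00001010000
Gen 10 (rule 122): 00010101000
Gen 11 (rule 161): 11001010011
Gen 12 (rule 26): 10110001110

Answer: 11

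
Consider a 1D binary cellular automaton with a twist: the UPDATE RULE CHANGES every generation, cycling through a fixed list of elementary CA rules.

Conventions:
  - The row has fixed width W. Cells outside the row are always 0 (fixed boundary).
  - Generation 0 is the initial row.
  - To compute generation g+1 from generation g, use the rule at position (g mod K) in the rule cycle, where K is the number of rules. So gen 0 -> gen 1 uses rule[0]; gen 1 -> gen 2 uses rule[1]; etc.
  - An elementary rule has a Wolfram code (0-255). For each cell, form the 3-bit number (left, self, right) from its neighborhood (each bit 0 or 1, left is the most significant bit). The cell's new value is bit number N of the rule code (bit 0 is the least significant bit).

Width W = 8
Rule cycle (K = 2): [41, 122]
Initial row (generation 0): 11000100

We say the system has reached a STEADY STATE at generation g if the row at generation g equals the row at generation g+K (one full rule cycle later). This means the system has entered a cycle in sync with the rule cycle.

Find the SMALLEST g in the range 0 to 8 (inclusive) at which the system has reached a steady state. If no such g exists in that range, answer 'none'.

Answer: 3

Derivation:
Gen 0: 11000100
Gen 1 (rule 41): 10010001
Gen 2 (rule 122): 01101010
Gen 3 (rule 41): 01010100
Gen 4 (rule 122): 10101010
Gen 5 (rule 41): 01010100
Gen 6 (rule 122): 10101010
Gen 7 (rule 41): 01010100
Gen 8 (rule 122): 10101010
Gen 9 (rule 41): 01010100
Gen 10 (rule 122): 10101010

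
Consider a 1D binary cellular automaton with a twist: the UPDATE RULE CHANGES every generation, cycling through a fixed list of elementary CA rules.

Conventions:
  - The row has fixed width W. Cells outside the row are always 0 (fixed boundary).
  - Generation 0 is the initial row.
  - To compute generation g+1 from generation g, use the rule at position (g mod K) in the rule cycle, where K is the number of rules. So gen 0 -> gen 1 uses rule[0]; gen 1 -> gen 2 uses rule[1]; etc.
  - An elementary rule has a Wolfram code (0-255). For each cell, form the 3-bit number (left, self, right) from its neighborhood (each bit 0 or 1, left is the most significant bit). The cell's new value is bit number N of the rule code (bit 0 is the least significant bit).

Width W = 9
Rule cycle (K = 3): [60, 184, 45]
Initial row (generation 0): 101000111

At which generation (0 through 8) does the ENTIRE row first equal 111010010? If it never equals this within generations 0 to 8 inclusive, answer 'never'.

Gen 0: 101000111
Gen 1 (rule 60): 111100100
Gen 2 (rule 184): 111010010
Gen 3 (rule 45): 100110010
Gen 4 (rule 60): 110101011
Gen 5 (rule 184): 101010110
Gen 6 (rule 45): 111111100
Gen 7 (rule 60): 100000010
Gen 8 (rule 184): 010000001

Answer: 2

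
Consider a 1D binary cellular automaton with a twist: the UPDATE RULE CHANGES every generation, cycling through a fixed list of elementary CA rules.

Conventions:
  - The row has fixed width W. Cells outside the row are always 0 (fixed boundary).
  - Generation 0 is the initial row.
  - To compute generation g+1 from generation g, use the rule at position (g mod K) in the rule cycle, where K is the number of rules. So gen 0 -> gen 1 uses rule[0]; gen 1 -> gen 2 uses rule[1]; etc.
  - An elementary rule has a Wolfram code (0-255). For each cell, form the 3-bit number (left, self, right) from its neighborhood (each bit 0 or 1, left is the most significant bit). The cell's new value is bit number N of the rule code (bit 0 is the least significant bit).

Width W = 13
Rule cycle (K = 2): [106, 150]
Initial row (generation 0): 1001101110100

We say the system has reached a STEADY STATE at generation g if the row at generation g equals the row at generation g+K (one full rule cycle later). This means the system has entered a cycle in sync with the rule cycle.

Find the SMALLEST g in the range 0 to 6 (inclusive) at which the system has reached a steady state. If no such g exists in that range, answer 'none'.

Answer: none

Derivation:
Gen 0: 1001101110100
Gen 1 (rule 106): 0011111011000
Gen 2 (rule 150): 0101110000100
Gen 3 (rule 106): 1011010001000
Gen 4 (rule 150): 1000011011100
Gen 5 (rule 106): 0000111110100
Gen 6 (rule 150): 0001011100110
Gen 7 (rule 106): 0010110101110
Gen 8 (rule 150): 0110000100101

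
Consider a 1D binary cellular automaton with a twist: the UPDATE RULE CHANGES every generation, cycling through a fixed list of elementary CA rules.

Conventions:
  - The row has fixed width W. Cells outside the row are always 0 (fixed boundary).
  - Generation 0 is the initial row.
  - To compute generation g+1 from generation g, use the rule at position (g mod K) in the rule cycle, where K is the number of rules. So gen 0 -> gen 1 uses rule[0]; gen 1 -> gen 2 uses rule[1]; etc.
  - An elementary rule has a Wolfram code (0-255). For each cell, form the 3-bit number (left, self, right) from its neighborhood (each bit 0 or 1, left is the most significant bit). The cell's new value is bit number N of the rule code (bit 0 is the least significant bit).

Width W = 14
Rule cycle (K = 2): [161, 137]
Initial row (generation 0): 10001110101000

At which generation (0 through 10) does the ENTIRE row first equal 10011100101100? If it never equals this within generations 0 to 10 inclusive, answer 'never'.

Answer: never

Derivation:
Gen 0: 10001110101000
Gen 1 (rule 161): 00100101010011
Gen 2 (rule 137): 10000000000010
Gen 3 (rule 161): 00111111111000
Gen 4 (rule 137): 10111111110011
Gen 5 (rule 161): 01011111100000
Gen 6 (rule 137): 00011111001111
Gen 7 (rule 161): 11001110000110
Gen 8 (rule 137): 10001100110100
Gen 9 (rule 161): 00100000001001
Gen 10 (rule 137): 10001111100000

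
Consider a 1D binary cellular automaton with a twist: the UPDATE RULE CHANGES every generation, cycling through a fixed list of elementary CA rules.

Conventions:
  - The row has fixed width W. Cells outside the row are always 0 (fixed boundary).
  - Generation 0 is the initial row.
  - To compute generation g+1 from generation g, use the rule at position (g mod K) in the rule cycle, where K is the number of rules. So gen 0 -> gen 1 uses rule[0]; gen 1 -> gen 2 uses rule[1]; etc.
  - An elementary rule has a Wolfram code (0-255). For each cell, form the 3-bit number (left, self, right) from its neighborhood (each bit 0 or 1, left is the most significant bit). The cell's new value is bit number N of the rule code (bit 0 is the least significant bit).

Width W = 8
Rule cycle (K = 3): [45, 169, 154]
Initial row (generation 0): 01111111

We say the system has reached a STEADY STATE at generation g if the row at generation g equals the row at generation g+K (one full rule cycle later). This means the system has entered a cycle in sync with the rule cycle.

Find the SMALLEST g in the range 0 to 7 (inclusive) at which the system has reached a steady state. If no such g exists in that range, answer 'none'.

Answer: 6

Derivation:
Gen 0: 01111111
Gen 1 (rule 45): 01000000
Gen 2 (rule 169): 00011111
Gen 3 (rule 154): 00111110
Gen 4 (rule 45): 10100000
Gen 5 (rule 169): 01001111
Gen 6 (rule 154): 10111110
Gen 7 (rule 45): 11100000
Gen 8 (rule 169): 11001111
Gen 9 (rule 154): 10111110
Gen 10 (rule 45): 11100000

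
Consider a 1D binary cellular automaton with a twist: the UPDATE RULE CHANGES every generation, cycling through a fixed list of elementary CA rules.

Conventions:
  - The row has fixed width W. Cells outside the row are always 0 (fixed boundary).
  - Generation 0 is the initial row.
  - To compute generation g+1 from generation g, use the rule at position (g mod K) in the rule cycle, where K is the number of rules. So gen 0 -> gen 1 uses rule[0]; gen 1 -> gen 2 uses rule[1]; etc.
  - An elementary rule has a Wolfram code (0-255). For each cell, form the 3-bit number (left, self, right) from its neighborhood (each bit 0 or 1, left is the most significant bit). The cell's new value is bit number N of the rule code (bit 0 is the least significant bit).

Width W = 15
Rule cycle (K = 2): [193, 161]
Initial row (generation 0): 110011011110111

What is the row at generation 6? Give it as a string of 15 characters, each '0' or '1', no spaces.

Gen 0: 110011011110111
Gen 1 (rule 193): 010001001110011
Gen 2 (rule 161): 000100000100000
Gen 3 (rule 193): 110001110001111
Gen 4 (rule 161): 000100100100110
Gen 5 (rule 193): 110000000000010
Gen 6 (rule 161): 000111111111000

Answer: 000111111111000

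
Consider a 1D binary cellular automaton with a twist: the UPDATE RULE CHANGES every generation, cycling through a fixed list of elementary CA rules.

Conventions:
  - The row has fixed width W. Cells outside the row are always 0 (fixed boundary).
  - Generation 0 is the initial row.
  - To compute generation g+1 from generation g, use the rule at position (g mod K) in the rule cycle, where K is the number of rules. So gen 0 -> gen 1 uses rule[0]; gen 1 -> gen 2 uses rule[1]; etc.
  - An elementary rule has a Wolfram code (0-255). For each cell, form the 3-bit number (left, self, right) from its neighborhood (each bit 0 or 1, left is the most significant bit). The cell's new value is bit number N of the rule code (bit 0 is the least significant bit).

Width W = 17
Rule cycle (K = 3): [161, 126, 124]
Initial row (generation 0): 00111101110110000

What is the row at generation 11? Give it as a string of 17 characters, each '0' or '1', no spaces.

Answer: 00111110111111110

Derivation:
Gen 0: 00111101110110000
Gen 1 (rule 161): 10011010101000111
Gen 2 (rule 126): 11111111111101101
Gen 3 (rule 124): 10000000000111111
Gen 4 (rule 161): 00111111110011110
Gen 5 (rule 126): 01100000011110011
Gen 6 (rule 124): 01110000010011011
Gen 7 (rule 161): 00100111000000100
Gen 8 (rule 126): 01111101100001110
Gen 9 (rule 124): 01000111110001011
Gen 10 (rule 161): 00010011100100100
Gen 11 (rule 126): 00111110111111110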